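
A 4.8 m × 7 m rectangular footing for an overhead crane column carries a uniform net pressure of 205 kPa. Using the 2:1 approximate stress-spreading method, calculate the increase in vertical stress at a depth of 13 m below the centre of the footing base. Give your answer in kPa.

Δσ_z ≈ 19.3 kPa

By the 2:1 method the load spreads at 1 horizontal : 2 vertical, so at depth z the loaded area has grown by z in each plan dimension:
Δσ = qBL/((B+z)(L+z)) = 205×4.8×7/((4.8+13)(7+13)) = 19.348 kPa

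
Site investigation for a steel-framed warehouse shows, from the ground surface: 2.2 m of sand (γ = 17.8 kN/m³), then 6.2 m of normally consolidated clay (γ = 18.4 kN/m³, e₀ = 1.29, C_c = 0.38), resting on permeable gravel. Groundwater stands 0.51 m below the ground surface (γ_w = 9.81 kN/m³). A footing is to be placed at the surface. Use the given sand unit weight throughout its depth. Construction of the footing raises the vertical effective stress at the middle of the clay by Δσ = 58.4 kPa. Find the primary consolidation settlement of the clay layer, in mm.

Mid-depth of clay below the ground surface: z = 2.2 + 6.2/2 = 5.3 m.
Total vertical stress at mid-clay: σ_v = 17.8×2.2 + 18.4×3.1 = 96.2 kPa.
Pore pressure: u = 9.81×(5.3 − 0.51) = 46.99 kPa.
Initial effective stress: σ'_0 = σ_v − u = 96.2 − 46.99 = 49.21 kPa.
Final effective stress: σ'_f = σ'_0 + Δσ = 49.21 + 58.4 = 107.61 kPa.
Normally consolidated clay, so the full stress increment lies on the virgin compression line:
S_c = C_c·H/(1+e₀)·log₁₀(σ'_f/σ'_0) = 0.38×6.2/(1+1.29)×log₁₀(107.61/49.21)
    = 1.0288 × 0.3398 = 0.3496 m

S_c ≈ 350 mm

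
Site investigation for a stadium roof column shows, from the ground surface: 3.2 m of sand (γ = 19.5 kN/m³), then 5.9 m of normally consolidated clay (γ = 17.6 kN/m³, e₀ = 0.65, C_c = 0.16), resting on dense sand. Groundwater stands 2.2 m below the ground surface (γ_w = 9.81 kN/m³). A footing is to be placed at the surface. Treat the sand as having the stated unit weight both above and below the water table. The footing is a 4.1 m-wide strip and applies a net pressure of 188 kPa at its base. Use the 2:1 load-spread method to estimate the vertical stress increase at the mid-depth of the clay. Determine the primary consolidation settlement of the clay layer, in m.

S_c ≈ 0.172 m

Mid-depth of clay below the ground surface: z = 3.2 + 5.9/2 = 6.15 m.
Total vertical stress at mid-clay: σ_v = 19.5×3.2 + 17.6×2.95 = 114.32 kPa.
Pore pressure: u = 9.81×(6.15 − 2.2) = 38.75 kPa.
Initial effective stress: σ'_0 = σ_v − u = 114.32 − 38.75 = 75.57 kPa.
Stress increase at mid-clay by the 2:1 spreading method:
Δσ = qB/(B+z) = 188×4.1/(4.1+6.15) = 75.2 kPa
Final effective stress: σ'_f = σ'_0 + Δσ = 75.57 + 75.2 = 150.77 kPa.
Normally consolidated clay, so the full stress increment lies on the virgin compression line:
S_c = C_c·H/(1+e₀)·log₁₀(σ'_f/σ'_0) = 0.16×5.9/(1+0.65)×log₁₀(150.77/75.57)
    = 0.57212 × 0.29997 = 0.1716 m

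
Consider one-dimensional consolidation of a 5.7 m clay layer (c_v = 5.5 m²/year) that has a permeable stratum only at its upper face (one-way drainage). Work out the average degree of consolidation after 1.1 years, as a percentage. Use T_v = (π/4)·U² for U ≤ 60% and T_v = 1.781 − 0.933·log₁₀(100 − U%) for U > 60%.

Drainage path length: H_d = H = 5.7 m (single drainage).
T_v = c_v·t/H_d² = 5.5×1.1/5.7² = 0.18621.
T_v = 0.18621 corresponds to the U ≤ 60% branch:
U = √(4T_v/π) = 0.4869

U ≈ 48.7 %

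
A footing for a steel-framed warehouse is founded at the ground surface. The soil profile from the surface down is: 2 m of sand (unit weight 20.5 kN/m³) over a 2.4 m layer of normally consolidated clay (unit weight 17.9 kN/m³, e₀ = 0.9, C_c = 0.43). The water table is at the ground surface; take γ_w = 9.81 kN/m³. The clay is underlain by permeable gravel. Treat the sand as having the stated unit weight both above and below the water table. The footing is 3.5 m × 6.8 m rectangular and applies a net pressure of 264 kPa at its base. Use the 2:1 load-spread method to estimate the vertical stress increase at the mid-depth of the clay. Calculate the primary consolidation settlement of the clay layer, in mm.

S_c ≈ 328 mm

Mid-depth of clay below the ground surface: z = 2 + 2.4/2 = 3.2 m.
Total vertical stress at mid-clay: σ_v = 20.5×2 + 17.9×1.2 = 62.48 kPa.
Pore pressure: u = 9.81×(3.2 − 0) = 31.392 kPa.
Initial effective stress: σ'_0 = σ_v − u = 62.48 − 31.392 = 31.088 kPa.
Stress increase at mid-clay by the 2:1 spreading method:
Δσ = qBL/((B+z)(L+z)) = 264×3.5×6.8/((3.5+3.2)(6.8+3.2)) = 93.779 kPa
Final effective stress: σ'_f = σ'_0 + Δσ = 31.088 + 93.779 = 124.87 kPa.
Normally consolidated clay, so the full stress increment lies on the virgin compression line:
S_c = C_c·H/(1+e₀)·log₁₀(σ'_f/σ'_0) = 0.43×2.4/(1+0.9)×log₁₀(124.87/31.088)
    = 0.54316 × 0.60387 = 0.328 m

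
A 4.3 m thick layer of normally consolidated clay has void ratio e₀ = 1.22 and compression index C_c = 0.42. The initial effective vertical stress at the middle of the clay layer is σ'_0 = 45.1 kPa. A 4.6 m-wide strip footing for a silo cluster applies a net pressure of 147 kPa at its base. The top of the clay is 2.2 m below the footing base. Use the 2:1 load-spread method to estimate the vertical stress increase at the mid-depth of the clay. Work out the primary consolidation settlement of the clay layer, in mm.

S_c ≈ 348 mm

Mid-depth of clay below the footing base: z = 2.2 + 4.3/2 = 4.35 m.
Stress increase at mid-clay by the 2:1 spreading method:
Δσ = qB/(B+z) = 147×4.6/(4.6+4.35) = 75.553 kPa
Final effective stress: σ'_f = σ'_0 + Δσ = 45.1 + 75.553 = 120.65 kPa.
Normally consolidated clay, so the full stress increment lies on the virgin compression line:
S_c = C_c·H/(1+e₀)·log₁₀(σ'_f/σ'_0) = 0.42×4.3/(1+1.22)×log₁₀(120.65/45.1)
    = 0.81351 × 0.42735 = 0.3477 m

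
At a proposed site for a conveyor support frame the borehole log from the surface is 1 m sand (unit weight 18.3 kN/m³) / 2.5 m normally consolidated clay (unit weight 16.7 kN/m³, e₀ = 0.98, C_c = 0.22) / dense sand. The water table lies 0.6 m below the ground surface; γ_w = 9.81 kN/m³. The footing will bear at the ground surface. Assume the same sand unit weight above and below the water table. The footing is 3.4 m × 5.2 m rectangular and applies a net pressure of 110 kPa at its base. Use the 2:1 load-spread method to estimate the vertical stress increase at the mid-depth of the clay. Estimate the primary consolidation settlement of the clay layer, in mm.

Mid-depth of clay below the ground surface: z = 1 + 2.5/2 = 2.25 m.
Total vertical stress at mid-clay: σ_v = 18.3×1 + 16.7×1.25 = 39.175 kPa.
Pore pressure: u = 9.81×(2.25 − 0.6) = 16.186 kPa.
Initial effective stress: σ'_0 = σ_v − u = 39.175 − 16.186 = 22.989 kPa.
Stress increase at mid-clay by the 2:1 spreading method:
Δσ = qBL/((B+z)(L+z)) = 110×3.4×5.2/((3.4+2.25)(5.2+2.25)) = 46.203 kPa
Final effective stress: σ'_f = σ'_0 + Δσ = 22.989 + 46.203 = 69.192 kPa.
Normally consolidated clay, so the full stress increment lies on the virgin compression line:
S_c = C_c·H/(1+e₀)·log₁₀(σ'_f/σ'_0) = 0.22×2.5/(1+0.98)×log₁₀(69.192/22.989)
    = 0.27778 × 0.47854 = 0.1329 m

S_c ≈ 133 mm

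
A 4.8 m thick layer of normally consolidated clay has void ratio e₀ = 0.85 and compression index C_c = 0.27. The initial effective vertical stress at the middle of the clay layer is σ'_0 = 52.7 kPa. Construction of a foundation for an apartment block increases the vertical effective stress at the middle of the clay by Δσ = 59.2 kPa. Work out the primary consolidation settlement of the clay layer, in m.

Final effective stress: σ'_f = σ'_0 + Δσ = 52.7 + 59.2 = 111.9 kPa.
Normally consolidated clay, so the full stress increment lies on the virgin compression line:
S_c = C_c·H/(1+e₀)·log₁₀(σ'_f/σ'_0) = 0.27×4.8/(1+0.85)×log₁₀(111.9/52.7)
    = 0.70054 × 0.32702 = 0.2291 m

S_c ≈ 0.229 m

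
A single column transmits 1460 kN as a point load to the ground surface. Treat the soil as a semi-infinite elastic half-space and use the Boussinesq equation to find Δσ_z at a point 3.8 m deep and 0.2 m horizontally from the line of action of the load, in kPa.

Boussinesq vertical stress below a point load on an elastic half-space:
Δσ_z = 3P/(2πz²) · [1 + (r/z)²]^(−5/2)
r/z = 0.2/3.8 = 0.052632; [1+(r/z)²]^(−5/2) = 0.99311.
Δσ_z = 3×1460/(2π×3.8²) × 0.99311 = 48.276 × 0.99311 = 47.94 kPa

Δσ_z ≈ 47.9 kPa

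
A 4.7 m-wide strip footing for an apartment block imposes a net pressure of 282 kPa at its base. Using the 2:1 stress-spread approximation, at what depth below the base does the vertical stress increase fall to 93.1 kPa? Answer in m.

z ≈ 9.54 m

2:1 spreading — at depth z the loaded area has grown by z in each plan dimension:
qB/(B+z) = Δσ_z ⇒ z = qB/Δσ_z − B = 282×4.7/93.1 − 4.7 = 9.536 m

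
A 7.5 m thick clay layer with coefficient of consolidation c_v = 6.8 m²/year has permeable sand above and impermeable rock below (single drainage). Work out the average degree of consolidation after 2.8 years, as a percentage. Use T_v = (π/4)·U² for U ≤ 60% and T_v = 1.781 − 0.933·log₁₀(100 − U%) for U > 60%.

U ≈ 64.8 %

Drainage path length: H_d = H = 7.5 m (single drainage).
T_v = c_v·t/H_d² = 6.8×2.8/7.5² = 0.33849.
T_v = 0.33849 corresponds to the U > 60% branch:
U = 1 − 10^((1.781 − T_v)/0.933)/100 = 0.6484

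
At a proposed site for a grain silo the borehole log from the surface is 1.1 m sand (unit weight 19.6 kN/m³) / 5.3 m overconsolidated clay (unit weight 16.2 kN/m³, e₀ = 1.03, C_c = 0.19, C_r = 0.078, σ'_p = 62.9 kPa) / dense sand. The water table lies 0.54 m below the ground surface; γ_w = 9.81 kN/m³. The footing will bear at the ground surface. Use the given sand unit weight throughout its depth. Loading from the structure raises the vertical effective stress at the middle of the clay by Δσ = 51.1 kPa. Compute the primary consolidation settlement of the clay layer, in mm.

Mid-depth of clay below the ground surface: z = 1.1 + 5.3/2 = 3.75 m.
Total vertical stress at mid-clay: σ_v = 19.6×1.1 + 16.2×2.65 = 64.49 kPa.
Pore pressure: u = 9.81×(3.75 − 0.54) = 31.49 kPa.
Initial effective stress: σ'_0 = σ_v − u = 64.49 − 31.49 = 33 kPa.
Final effective stress: σ'_f = 33 + 51.1 = 84.1 kPa.
σ'_f = 84.1 > σ'_p = 62.9 kPa, so the stress path crosses the preconsolidation pressure — recompression up to σ'_p, then virgin compression beyond:
S_c = H/(1+e₀)·[C_r·log₁₀(σ'_p/σ'_0) + C_c·log₁₀(σ'_f/σ'_p)]
    = 5.3/2.03 × [0.078×log₁₀(62.9/33) + 0.19×log₁₀(84.1/62.9)]
    = 2.6108 × [0.021851 + 0.023968] = 0.1196 m

S_c ≈ 120 mm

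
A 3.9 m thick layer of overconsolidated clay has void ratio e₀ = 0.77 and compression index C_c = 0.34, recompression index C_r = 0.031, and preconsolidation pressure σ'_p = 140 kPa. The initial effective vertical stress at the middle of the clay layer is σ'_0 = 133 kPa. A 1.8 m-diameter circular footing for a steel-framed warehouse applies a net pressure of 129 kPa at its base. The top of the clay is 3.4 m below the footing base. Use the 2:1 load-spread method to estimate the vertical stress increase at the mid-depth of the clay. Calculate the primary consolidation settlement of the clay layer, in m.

S_c ≈ 0.00425 m

Mid-depth of clay below the footing base: z = 3.4 + 3.9/2 = 5.35 m.
Stress increase at mid-clay by the 2:1 spreading method:
Δσ ≈ qD²/(D+z)² = 129×1.8²/(1.8+5.35)² = 8.1757 kPa
Final effective stress: σ'_f = 133 + 8.1757 = 141.18 kPa.
σ'_f = 141.18 > σ'_p = 140 kPa, so the stress path crosses the preconsolidation pressure — recompression up to σ'_p, then virgin compression beyond:
S_c = H/(1+e₀)·[C_r·log₁₀(σ'_p/σ'_0) + C_c·log₁₀(σ'_f/σ'_p)]
    = 3.9/1.77 × [0.031×log₁₀(140/133) + 0.34×log₁₀(141.18/140)]
    = 2.2034 × [0.00069057 + 0.0012393] = 0.004252 m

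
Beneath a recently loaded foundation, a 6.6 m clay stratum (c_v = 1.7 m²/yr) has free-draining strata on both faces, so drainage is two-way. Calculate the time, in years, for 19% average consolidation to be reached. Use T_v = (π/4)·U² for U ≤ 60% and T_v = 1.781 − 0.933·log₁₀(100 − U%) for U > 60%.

t ≈ 0.182 years

Drainage path length: H_d = H/2 = 3.3 m (double drainage).
U ≤ 60%: T_v = (π/4)·U² = (π/4)×0.19² = 0.028353.
t = T_v·H_d²/c_v = 0.028353×3.3²/1.7 = 0.1816 years.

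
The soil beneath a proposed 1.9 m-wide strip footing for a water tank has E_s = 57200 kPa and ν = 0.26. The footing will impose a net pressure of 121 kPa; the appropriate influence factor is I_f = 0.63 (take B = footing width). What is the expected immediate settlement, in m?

Immediate (elastic) settlement: S_e = q·B·(1−ν²)/E_s · I_f.
S_e = 121 × 1.9 × (1 − 0.26²) / 57200 × 0.63
    = 121 × 1.9 × 0.9324 / 57200 × 0.63
    = 0.002361 m

S_e ≈ 0.00236 m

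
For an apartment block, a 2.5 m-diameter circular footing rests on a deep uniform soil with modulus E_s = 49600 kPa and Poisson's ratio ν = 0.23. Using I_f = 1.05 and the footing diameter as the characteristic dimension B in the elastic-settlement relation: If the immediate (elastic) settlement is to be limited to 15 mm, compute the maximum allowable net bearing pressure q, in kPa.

q ≈ 299 kPa

S_e = q·B·(1−ν²)/E_s · I_f  ⇒  q = S_e·E_s / (B·(1−ν²)·I_f).
q = 0.015 × 49600 / (2.5 × 0.9471 × 1.05) = 299.3 kPa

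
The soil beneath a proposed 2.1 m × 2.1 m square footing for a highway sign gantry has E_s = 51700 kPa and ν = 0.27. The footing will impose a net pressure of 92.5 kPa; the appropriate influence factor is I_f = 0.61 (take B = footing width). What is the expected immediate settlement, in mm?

S_e ≈ 2.12 mm

Immediate (elastic) settlement: S_e = q·B·(1−ν²)/E_s · I_f.
S_e = 92.5 × 2.1 × (1 − 0.27²) / 51700 × 0.61
    = 92.5 × 2.1 × 0.9271 / 51700 × 0.61
    = 0.002125 m = 2.125 mm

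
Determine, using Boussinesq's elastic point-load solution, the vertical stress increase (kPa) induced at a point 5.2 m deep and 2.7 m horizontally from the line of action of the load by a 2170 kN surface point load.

Boussinesq vertical stress below a point load on an elastic half-space:
Δσ_z = 3P/(2πz²) · [1 + (r/z)²]^(−5/2)
r/z = 2.7/5.2 = 0.51923; [1+(r/z)²]^(−5/2) = 0.55059.
Δσ_z = 3×2170/(2π×5.2²) × 0.55059 = 38.317 × 0.55059 = 21.1 kPa

Δσ_z ≈ 21.1 kPa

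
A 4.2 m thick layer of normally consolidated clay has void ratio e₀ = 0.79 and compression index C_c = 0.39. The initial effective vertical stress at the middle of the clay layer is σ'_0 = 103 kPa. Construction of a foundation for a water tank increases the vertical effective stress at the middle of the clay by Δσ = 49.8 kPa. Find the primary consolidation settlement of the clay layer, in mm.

Final effective stress: σ'_f = σ'_0 + Δσ = 103 + 49.8 = 152.8 kPa.
Normally consolidated clay, so the full stress increment lies on the virgin compression line:
S_c = C_c·H/(1+e₀)·log₁₀(σ'_f/σ'_0) = 0.39×4.2/(1+0.79)×log₁₀(152.8/103)
    = 0.91508 × 0.17129 = 0.1567 m

S_c ≈ 157 mm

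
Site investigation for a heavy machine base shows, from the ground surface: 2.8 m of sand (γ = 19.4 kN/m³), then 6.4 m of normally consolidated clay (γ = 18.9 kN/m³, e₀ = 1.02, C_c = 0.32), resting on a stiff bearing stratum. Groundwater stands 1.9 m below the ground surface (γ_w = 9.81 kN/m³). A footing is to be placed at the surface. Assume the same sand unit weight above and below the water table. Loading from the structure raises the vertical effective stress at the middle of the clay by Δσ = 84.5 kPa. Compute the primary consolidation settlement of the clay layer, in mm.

S_c ≈ 334 mm

Mid-depth of clay below the ground surface: z = 2.8 + 6.4/2 = 6 m.
Total vertical stress at mid-clay: σ_v = 19.4×2.8 + 18.9×3.2 = 114.8 kPa.
Pore pressure: u = 9.81×(6 − 1.9) = 40.221 kPa.
Initial effective stress: σ'_0 = σ_v − u = 114.8 − 40.221 = 74.579 kPa.
Final effective stress: σ'_f = σ'_0 + Δσ = 74.579 + 84.5 = 159.08 kPa.
Normally consolidated clay, so the full stress increment lies on the virgin compression line:
S_c = C_c·H/(1+e₀)·log₁₀(σ'_f/σ'_0) = 0.32×6.4/(1+1.02)×log₁₀(159.08/74.579)
    = 1.0139 × 0.329 = 0.3336 m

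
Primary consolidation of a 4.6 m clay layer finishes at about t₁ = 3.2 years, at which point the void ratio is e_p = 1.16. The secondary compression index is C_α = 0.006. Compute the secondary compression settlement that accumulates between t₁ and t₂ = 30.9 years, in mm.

Secondary compression: S_s = C_α·H/(1+e_p)·log₁₀(t₂/t₁)
S_s = 0.006×4.6/(1+1.16)×log₁₀(30.9/3.2)
    = 0.01278 × 0.9848 = 0.01258 m

S_s ≈ 12.6 mm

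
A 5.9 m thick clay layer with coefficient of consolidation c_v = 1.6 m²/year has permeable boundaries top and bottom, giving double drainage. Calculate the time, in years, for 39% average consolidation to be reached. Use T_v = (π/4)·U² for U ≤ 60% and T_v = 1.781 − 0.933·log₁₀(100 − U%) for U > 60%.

Drainage path length: H_d = H/2 = 2.95 m (double drainage).
U ≤ 60%: T_v = (π/4)·U² = (π/4)×0.39² = 0.11946.
t = T_v·H_d²/c_v = 0.11946×2.95²/1.6 = 0.6498 years.

t ≈ 0.65 years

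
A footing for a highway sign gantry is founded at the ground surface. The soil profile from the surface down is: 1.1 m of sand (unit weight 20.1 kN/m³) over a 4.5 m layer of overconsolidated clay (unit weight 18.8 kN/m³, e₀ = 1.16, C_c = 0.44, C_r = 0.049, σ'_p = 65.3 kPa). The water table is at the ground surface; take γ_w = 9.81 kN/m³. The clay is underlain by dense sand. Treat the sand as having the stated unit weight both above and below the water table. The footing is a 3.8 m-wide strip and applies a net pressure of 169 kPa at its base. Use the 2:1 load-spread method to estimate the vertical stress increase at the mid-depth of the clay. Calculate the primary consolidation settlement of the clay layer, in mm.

Mid-depth of clay below the ground surface: z = 1.1 + 4.5/2 = 3.35 m.
Total vertical stress at mid-clay: σ_v = 20.1×1.1 + 18.8×2.25 = 64.41 kPa.
Pore pressure: u = 9.81×(3.35 − 0) = 32.864 kPa.
Initial effective stress: σ'_0 = σ_v − u = 64.41 − 32.864 = 31.546 kPa.
Stress increase at mid-clay by the 2:1 spreading method:
Δσ = qB/(B+z) = 169×3.8/(3.8+3.35) = 89.818 kPa
Final effective stress: σ'_f = 31.546 + 89.818 = 121.36 kPa.
σ'_f = 121.36 > σ'_p = 65.3 kPa, so the stress path crosses the preconsolidation pressure — recompression up to σ'_p, then virgin compression beyond:
S_c = H/(1+e₀)·[C_r·log₁₀(σ'_p/σ'_0) + C_c·log₁₀(σ'_f/σ'_p)]
    = 4.5/2.16 × [0.049×log₁₀(65.3/31.546) + 0.44×log₁₀(121.36/65.3)]
    = 2.0833 × [0.015482 + 0.11843] = 0.279 m

S_c ≈ 279 mm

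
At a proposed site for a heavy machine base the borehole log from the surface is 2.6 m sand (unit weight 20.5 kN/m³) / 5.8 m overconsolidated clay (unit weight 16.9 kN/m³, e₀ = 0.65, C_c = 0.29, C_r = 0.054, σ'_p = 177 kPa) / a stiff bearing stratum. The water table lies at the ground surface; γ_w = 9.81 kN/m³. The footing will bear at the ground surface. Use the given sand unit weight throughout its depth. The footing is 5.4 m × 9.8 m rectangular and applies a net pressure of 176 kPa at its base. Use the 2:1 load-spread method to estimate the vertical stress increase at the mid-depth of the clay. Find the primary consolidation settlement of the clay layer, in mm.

S_c ≈ 63.3 mm

Mid-depth of clay below the ground surface: z = 2.6 + 5.8/2 = 5.5 m.
Total vertical stress at mid-clay: σ_v = 20.5×2.6 + 16.9×2.9 = 102.31 kPa.
Pore pressure: u = 9.81×(5.5 − 0) = 53.955 kPa.
Initial effective stress: σ'_0 = σ_v − u = 102.31 − 53.955 = 48.355 kPa.
Stress increase at mid-clay by the 2:1 spreading method:
Δσ = qBL/((B+z)(L+z)) = 176×5.4×9.8/((5.4+5.5)(9.8+5.5)) = 55.849 kPa
Final effective stress: σ'_f = 48.355 + 55.849 = 104.2 kPa.
σ'_f = 104.2 ≤ σ'_p = 177 kPa, so the clay remains overconsolidated and only the recompression index applies:
S_c = C_r·H/(1+e₀)·log₁₀(σ'_f/σ'_0) = 0.054×5.8/1.65×log₁₀(104.2/48.355)
    = 0.18982 × 0.33343 = 0.06329 m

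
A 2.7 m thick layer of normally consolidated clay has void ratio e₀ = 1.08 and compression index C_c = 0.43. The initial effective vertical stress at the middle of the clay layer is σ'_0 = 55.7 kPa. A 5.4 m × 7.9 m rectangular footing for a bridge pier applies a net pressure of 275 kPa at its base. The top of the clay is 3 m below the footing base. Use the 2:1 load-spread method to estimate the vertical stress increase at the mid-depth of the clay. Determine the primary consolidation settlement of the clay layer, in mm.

Mid-depth of clay below the footing base: z = 3 + 2.7/2 = 4.35 m.
Stress increase at mid-clay by the 2:1 spreading method:
Δσ = qBL/((B+z)(L+z)) = 275×5.4×7.9/((5.4+4.35)(7.9+4.35)) = 98.223 kPa
Final effective stress: σ'_f = σ'_0 + Δσ = 55.7 + 98.223 = 153.92 kPa.
Normally consolidated clay, so the full stress increment lies on the virgin compression line:
S_c = C_c·H/(1+e₀)·log₁₀(σ'_f/σ'_0) = 0.43×2.7/(1+1.08)×log₁₀(153.92/55.7)
    = 0.55817 × 0.44144 = 0.2464 m

S_c ≈ 246 mm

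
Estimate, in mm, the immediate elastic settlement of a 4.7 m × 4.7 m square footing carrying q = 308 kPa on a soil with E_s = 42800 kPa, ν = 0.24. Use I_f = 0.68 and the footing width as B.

Immediate (elastic) settlement: S_e = q·B·(1−ν²)/E_s · I_f.
S_e = 308 × 4.7 × (1 − 0.24²) / 42800 × 0.68
    = 308 × 4.7 × 0.9424 / 42800 × 0.68
    = 0.02167 m = 21.67 mm

S_e ≈ 21.7 mm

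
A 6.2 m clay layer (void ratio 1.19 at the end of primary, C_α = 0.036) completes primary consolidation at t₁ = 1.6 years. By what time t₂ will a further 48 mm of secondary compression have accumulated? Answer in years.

S_s = C_α·H/(1+e_p)·log₁₀(t₂/t₁) ⇒ log₁₀(t₂/t₁) = S_s·(1+e_p)/(C_α·H).
log₁₀(t₂/t₁) = 0.048 × (1+1.19) / (0.036×6.2) = 0.471
t₂ = t₁ × 10^0.471 = 1.6 × 2.958 = 4.732 years

t₂ ≈ 4.73 years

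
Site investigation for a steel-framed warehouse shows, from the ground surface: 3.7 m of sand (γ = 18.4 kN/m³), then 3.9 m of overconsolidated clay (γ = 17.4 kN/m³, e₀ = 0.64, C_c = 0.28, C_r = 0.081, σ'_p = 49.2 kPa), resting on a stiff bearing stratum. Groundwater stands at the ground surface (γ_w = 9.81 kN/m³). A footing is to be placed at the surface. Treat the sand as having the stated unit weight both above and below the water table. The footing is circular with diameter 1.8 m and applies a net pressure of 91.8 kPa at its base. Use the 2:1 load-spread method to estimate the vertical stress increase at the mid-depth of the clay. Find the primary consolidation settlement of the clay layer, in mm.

S_c ≈ 20.3 mm

Mid-depth of clay below the ground surface: z = 3.7 + 3.9/2 = 5.65 m.
Total vertical stress at mid-clay: σ_v = 18.4×3.7 + 17.4×1.95 = 102.01 kPa.
Pore pressure: u = 9.81×(5.65 − 0) = 55.427 kPa.
Initial effective stress: σ'_0 = σ_v − u = 102.01 − 55.427 = 46.583 kPa.
Stress increase at mid-clay by the 2:1 spreading method:
Δσ ≈ qD²/(D+z)² = 91.8×1.8²/(1.8+5.65)² = 5.3589 kPa
Final effective stress: σ'_f = 46.583 + 5.3589 = 51.942 kPa.
σ'_f = 51.942 > σ'_p = 49.2 kPa, so the stress path crosses the preconsolidation pressure — recompression up to σ'_p, then virgin compression beyond:
S_c = H/(1+e₀)·[C_r·log₁₀(σ'_p/σ'_0) + C_c·log₁₀(σ'_f/σ'_p)]
    = 3.9/1.64 × [0.081×log₁₀(49.2/46.583) + 0.28×log₁₀(51.942/49.2)]
    = 2.378 × [0.0019227 + 0.006595] = 0.02026 m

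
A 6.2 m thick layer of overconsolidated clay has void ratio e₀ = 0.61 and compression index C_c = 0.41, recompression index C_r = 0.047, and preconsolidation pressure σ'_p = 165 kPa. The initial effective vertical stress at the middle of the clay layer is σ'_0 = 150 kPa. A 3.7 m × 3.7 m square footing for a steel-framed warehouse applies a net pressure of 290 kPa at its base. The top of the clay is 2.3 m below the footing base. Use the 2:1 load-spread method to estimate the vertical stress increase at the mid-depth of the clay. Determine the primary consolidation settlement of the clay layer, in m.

S_c ≈ 0.132 m

Mid-depth of clay below the footing base: z = 2.3 + 6.2/2 = 5.4 m.
Stress increase at mid-clay by the 2:1 spreading method:
Δσ = qBL/((B+z)(L+z)) = 290×3.7×3.7/((3.7+5.4)(3.7+5.4)) = 47.942 kPa
Final effective stress: σ'_f = 150 + 47.942 = 197.94 kPa.
σ'_f = 197.94 > σ'_p = 165 kPa, so the stress path crosses the preconsolidation pressure — recompression up to σ'_p, then virgin compression beyond:
S_c = H/(1+e₀)·[C_r·log₁₀(σ'_p/σ'_0) + C_c·log₁₀(σ'_f/σ'_p)]
    = 6.2/1.61 × [0.047×log₁₀(165/150) + 0.41×log₁₀(197.94/165)]
    = 3.8509 × [0.0019455 + 0.03241] = 0.1323 m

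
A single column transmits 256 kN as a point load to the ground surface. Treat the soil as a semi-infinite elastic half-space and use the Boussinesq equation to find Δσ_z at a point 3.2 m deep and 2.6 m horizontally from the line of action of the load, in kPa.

Δσ_z ≈ 3.36 kPa

Boussinesq vertical stress below a point load on an elastic half-space:
Δσ_z = 3P/(2πz²) · [1 + (r/z)²]^(−5/2)
r/z = 2.6/3.2 = 0.8125; [1+(r/z)²]^(−5/2) = 0.2816.
Δσ_z = 3×256/(2π×3.2²) × 0.2816 = 11.937 × 0.2816 = 3.361 kPa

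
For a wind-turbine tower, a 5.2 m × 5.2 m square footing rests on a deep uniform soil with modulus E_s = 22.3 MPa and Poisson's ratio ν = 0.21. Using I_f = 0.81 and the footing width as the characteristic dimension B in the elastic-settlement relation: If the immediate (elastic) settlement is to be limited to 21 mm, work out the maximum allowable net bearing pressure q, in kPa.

E_s = 22.3 MPa = 22300 kPa.
S_e = q·B·(1−ν²)/E_s · I_f  ⇒  q = S_e·E_s / (B·(1−ν²)·I_f).
q = 0.021 × 22300 / (5.2 × 0.9559 × 0.81) = 116.3 kPa

q ≈ 116 kPa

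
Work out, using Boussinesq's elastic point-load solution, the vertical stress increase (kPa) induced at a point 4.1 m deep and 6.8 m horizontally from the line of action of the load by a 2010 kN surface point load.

Boussinesq vertical stress below a point load on an elastic half-space:
Δσ_z = 3P/(2πz²) · [1 + (r/z)²]^(−5/2)
r/z = 6.8/4.1 = 1.6585; [1+(r/z)²]^(−5/2) = 0.036703.
Δσ_z = 3×2010/(2π×4.1²) × 0.036703 = 57.091 × 0.036703 = 2.095 kPa

Δσ_z ≈ 2.1 kPa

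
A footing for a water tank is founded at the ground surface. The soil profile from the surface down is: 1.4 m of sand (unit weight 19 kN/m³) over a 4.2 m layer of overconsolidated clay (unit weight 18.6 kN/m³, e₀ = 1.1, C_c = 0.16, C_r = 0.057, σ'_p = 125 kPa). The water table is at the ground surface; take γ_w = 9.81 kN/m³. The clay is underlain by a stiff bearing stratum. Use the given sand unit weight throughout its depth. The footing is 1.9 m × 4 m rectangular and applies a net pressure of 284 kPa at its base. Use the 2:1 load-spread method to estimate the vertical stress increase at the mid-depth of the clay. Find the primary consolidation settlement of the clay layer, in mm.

S_c ≈ 49.2 mm

Mid-depth of clay below the ground surface: z = 1.4 + 4.2/2 = 3.5 m.
Total vertical stress at mid-clay: σ_v = 19×1.4 + 18.6×2.1 = 65.66 kPa.
Pore pressure: u = 9.81×(3.5 − 0) = 34.335 kPa.
Initial effective stress: σ'_0 = σ_v − u = 65.66 − 34.335 = 31.325 kPa.
Stress increase at mid-clay by the 2:1 spreading method:
Δσ = qBL/((B+z)(L+z)) = 284×1.9×4/((1.9+3.5)(4+3.5)) = 53.294 kPa
Final effective stress: σ'_f = 31.325 + 53.294 = 84.619 kPa.
σ'_f = 84.619 ≤ σ'_p = 125 kPa, so the clay remains overconsolidated and only the recompression index applies:
S_c = C_r·H/(1+e₀)·log₁₀(σ'_f/σ'_0) = 0.057×4.2/2.1×log₁₀(84.619/31.325)
    = 0.114 × 0.43158 = 0.0492 m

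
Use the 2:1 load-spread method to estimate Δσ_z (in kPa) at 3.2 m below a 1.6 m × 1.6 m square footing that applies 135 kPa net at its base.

By the 2:1 method the load spreads at 1 horizontal : 2 vertical, so at depth z the loaded area has grown by z in each plan dimension:
Δσ = qBL/((B+z)(L+z)) = 135×1.6×1.6/((1.6+3.2)(1.6+3.2)) = 15 kPa

Δσ_z ≈ 15 kPa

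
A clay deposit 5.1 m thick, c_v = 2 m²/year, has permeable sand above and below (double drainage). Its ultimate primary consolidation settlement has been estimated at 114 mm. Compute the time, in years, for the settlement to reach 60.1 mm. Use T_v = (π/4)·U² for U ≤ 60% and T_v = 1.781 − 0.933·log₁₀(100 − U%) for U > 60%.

t ≈ 0.71 years

Drainage path length: H_d = H/2 = 2.55 m (double drainage).
U = S(t)/S_ult = 60.1/114 = 0.5272.
U ≤ 60%: T_v = (π/4)·U² = (π/4)×0.52719² = 0.21829.
t = T_v·H_d²/c_v = 0.21829×2.55²/2 = 0.7097 years.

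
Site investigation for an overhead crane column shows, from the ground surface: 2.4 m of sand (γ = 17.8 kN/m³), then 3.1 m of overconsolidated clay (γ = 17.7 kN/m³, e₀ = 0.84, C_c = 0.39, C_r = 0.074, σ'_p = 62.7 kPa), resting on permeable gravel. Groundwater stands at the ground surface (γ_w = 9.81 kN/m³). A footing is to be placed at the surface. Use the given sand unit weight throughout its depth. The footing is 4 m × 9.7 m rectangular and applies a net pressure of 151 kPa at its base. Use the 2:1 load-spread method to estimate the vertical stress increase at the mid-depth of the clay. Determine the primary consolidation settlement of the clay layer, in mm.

Mid-depth of clay below the ground surface: z = 2.4 + 3.1/2 = 3.95 m.
Total vertical stress at mid-clay: σ_v = 17.8×2.4 + 17.7×1.55 = 70.155 kPa.
Pore pressure: u = 9.81×(3.95 − 0) = 38.75 kPa.
Initial effective stress: σ'_0 = σ_v − u = 70.155 − 38.75 = 31.405 kPa.
Stress increase at mid-clay by the 2:1 spreading method:
Δσ = qBL/((B+z)(L+z)) = 151×4×9.7/((4+3.95)(9.7+3.95)) = 53.989 kPa
Final effective stress: σ'_f = 31.405 + 53.989 = 85.394 kPa.
σ'_f = 85.394 > σ'_p = 62.7 kPa, so the stress path crosses the preconsolidation pressure — recompression up to σ'_p, then virgin compression beyond:
S_c = H/(1+e₀)·[C_r·log₁₀(σ'_p/σ'_0) + C_c·log₁₀(σ'_f/σ'_p)]
    = 3.1/1.84 × [0.074×log₁₀(62.7/31.405) + 0.39×log₁₀(85.394/62.7)]
    = 1.6848 × [0.02222 + 0.052322] = 0.1256 m

S_c ≈ 126 mm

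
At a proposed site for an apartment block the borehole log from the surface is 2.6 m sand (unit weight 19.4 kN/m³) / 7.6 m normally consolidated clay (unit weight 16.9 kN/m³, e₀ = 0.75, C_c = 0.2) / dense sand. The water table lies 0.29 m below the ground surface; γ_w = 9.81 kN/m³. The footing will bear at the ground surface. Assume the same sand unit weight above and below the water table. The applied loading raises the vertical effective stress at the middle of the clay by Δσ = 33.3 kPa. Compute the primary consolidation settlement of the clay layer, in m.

S_c ≈ 0.179 m

Mid-depth of clay below the ground surface: z = 2.6 + 7.6/2 = 6.4 m.
Total vertical stress at mid-clay: σ_v = 19.4×2.6 + 16.9×3.8 = 114.66 kPa.
Pore pressure: u = 9.81×(6.4 − 0.29) = 59.939 kPa.
Initial effective stress: σ'_0 = σ_v − u = 114.66 − 59.939 = 54.721 kPa.
Final effective stress: σ'_f = σ'_0 + Δσ = 54.721 + 33.3 = 88.021 kPa.
Normally consolidated clay, so the full stress increment lies on the virgin compression line:
S_c = C_c·H/(1+e₀)·log₁₀(σ'_f/σ'_0) = 0.2×7.6/(1+0.75)×log₁₀(88.021/54.721)
    = 0.86857 × 0.20643 = 0.1793 m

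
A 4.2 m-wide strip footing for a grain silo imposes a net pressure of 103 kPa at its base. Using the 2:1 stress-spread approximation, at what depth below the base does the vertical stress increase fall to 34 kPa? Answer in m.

2:1 spreading — at depth z the loaded area has grown by z in each plan dimension:
qB/(B+z) = Δσ_z ⇒ z = qB/Δσ_z − B = 103×4.2/34 − 4.2 = 8.524 m

z ≈ 8.52 m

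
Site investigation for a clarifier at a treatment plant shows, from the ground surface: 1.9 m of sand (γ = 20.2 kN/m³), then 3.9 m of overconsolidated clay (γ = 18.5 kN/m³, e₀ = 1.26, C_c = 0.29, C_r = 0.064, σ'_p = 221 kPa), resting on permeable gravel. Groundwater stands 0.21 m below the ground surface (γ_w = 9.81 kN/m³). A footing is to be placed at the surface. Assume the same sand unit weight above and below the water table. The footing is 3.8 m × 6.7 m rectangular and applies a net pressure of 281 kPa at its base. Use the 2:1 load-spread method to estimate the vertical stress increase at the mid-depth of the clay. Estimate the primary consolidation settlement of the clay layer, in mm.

S_c ≈ 57.1 mm

Mid-depth of clay below the ground surface: z = 1.9 + 3.9/2 = 3.85 m.
Total vertical stress at mid-clay: σ_v = 20.2×1.9 + 18.5×1.95 = 74.455 kPa.
Pore pressure: u = 9.81×(3.85 − 0.21) = 35.708 kPa.
Initial effective stress: σ'_0 = σ_v − u = 74.455 − 35.708 = 38.747 kPa.
Stress increase at mid-clay by the 2:1 spreading method:
Δσ = qBL/((B+z)(L+z)) = 281×3.8×6.7/((3.8+3.85)(6.7+3.85)) = 88.644 kPa
Final effective stress: σ'_f = 38.747 + 88.644 = 127.39 kPa.
σ'_f = 127.39 ≤ σ'_p = 221 kPa, so the clay remains overconsolidated and only the recompression index applies:
S_c = C_r·H/(1+e₀)·log₁₀(σ'_f/σ'_0) = 0.064×3.9/2.26×log₁₀(127.39/38.747)
    = 0.11044 × 0.5169 = 0.05709 m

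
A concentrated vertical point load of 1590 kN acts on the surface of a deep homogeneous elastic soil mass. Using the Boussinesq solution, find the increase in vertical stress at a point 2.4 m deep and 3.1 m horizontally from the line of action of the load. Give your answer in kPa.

Δσ_z ≈ 11.3 kPa

Boussinesq vertical stress below a point load on an elastic half-space:
Δσ_z = 3P/(2πz²) · [1 + (r/z)²]^(−5/2)
r/z = 3.1/2.4 = 1.2917; [1+(r/z)²]^(−5/2) = 0.085975.
Δσ_z = 3×1590/(2π×2.4²) × 0.085975 = 131.8 × 0.085975 = 11.33 kPa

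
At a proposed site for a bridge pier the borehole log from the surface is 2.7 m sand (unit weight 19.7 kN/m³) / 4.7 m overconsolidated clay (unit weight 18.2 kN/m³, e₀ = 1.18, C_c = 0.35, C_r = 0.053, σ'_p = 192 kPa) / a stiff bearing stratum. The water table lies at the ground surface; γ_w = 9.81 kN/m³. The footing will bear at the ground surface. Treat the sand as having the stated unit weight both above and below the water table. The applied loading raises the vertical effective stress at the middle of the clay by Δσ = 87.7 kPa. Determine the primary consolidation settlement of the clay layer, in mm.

Mid-depth of clay below the ground surface: z = 2.7 + 4.7/2 = 5.05 m.
Total vertical stress at mid-clay: σ_v = 19.7×2.7 + 18.2×2.35 = 95.96 kPa.
Pore pressure: u = 9.81×(5.05 − 0) = 49.541 kPa.
Initial effective stress: σ'_0 = σ_v − u = 95.96 − 49.541 = 46.419 kPa.
Final effective stress: σ'_f = 46.419 + 87.7 = 134.12 kPa.
σ'_f = 134.12 ≤ σ'_p = 192 kPa, so the clay remains overconsolidated and only the recompression index applies:
S_c = C_r·H/(1+e₀)·log₁₀(σ'_f/σ'_0) = 0.053×4.7/2.18×log₁₀(134.12/46.419)
    = 0.11427 × 0.4608 = 0.05265 m

S_c ≈ 52.7 mm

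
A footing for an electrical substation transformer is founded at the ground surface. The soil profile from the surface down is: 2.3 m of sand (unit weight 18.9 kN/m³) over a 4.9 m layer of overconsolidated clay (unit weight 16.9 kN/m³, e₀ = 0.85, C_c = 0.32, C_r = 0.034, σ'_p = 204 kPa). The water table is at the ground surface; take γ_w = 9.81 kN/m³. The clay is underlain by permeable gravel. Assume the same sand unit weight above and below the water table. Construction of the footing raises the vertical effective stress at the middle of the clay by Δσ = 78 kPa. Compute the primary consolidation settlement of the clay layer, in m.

Mid-depth of clay below the ground surface: z = 2.3 + 4.9/2 = 4.75 m.
Total vertical stress at mid-clay: σ_v = 18.9×2.3 + 16.9×2.45 = 84.875 kPa.
Pore pressure: u = 9.81×(4.75 − 0) = 46.598 kPa.
Initial effective stress: σ'_0 = σ_v − u = 84.875 − 46.598 = 38.277 kPa.
Final effective stress: σ'_f = 38.277 + 78 = 116.28 kPa.
σ'_f = 116.28 ≤ σ'_p = 204 kPa, so the clay remains overconsolidated and only the recompression index applies:
S_c = C_r·H/(1+e₀)·log₁₀(σ'_f/σ'_0) = 0.034×4.9/1.85×log₁₀(116.28/38.277)
    = 0.090052 × 0.48257 = 0.04346 m

S_c ≈ 0.0435 m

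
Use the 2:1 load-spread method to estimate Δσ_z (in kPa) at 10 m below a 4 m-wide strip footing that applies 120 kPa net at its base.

By the 2:1 method the load spreads at 1 horizontal : 2 vertical, so at depth z the loaded area has grown by z in each plan dimension:
Δσ = qB/(B+z) = 120×4/(4+10) = 34.286 kPa

Δσ_z ≈ 34.3 kPa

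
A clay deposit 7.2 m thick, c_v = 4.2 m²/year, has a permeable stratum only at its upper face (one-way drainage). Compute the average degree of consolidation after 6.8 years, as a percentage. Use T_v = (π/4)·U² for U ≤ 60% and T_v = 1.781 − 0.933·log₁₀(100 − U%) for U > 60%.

U ≈ 79.2 %

Drainage path length: H_d = H = 7.2 m (single drainage).
T_v = c_v·t/H_d² = 4.2×6.8/7.2² = 0.55093.
T_v = 0.55093 corresponds to the U > 60% branch:
U = 1 − 10^((1.781 − T_v)/0.933)/100 = 0.7918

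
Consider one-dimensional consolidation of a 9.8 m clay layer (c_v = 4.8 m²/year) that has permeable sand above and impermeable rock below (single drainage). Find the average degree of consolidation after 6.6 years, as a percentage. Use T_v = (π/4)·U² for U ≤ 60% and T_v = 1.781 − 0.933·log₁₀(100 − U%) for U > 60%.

Drainage path length: H_d = H = 9.8 m (single drainage).
T_v = c_v·t/H_d² = 4.8×6.6/9.8² = 0.32986.
T_v = 0.32986 corresponds to the U > 60% branch:
U = 1 − 10^((1.781 − T_v)/0.933)/100 = 0.6408

U ≈ 64.1 %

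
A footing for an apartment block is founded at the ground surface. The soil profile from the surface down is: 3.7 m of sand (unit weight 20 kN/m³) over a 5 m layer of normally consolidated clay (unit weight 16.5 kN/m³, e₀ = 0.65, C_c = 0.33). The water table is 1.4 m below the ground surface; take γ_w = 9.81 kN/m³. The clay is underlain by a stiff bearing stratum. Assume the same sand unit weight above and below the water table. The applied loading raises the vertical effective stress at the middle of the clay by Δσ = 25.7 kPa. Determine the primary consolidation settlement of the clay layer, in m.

Mid-depth of clay below the ground surface: z = 3.7 + 5/2 = 6.2 m.
Total vertical stress at mid-clay: σ_v = 20×3.7 + 16.5×2.5 = 115.25 kPa.
Pore pressure: u = 9.81×(6.2 − 1.4) = 47.088 kPa.
Initial effective stress: σ'_0 = σ_v − u = 115.25 − 47.088 = 68.162 kPa.
Final effective stress: σ'_f = σ'_0 + Δσ = 68.162 + 25.7 = 93.862 kPa.
Normally consolidated clay, so the full stress increment lies on the virgin compression line:
S_c = C_c·H/(1+e₀)·log₁₀(σ'_f/σ'_0) = 0.33×5/(1+0.65)×log₁₀(93.862/68.162)
    = 1 × 0.13895 = 0.1389 m

S_c ≈ 0.139 m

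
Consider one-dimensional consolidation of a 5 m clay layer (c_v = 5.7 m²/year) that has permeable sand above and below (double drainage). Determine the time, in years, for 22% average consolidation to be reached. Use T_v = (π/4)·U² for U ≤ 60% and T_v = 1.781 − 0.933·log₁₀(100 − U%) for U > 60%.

Drainage path length: H_d = H/2 = 2.5 m (double drainage).
U ≤ 60%: T_v = (π/4)·U² = (π/4)×0.22² = 0.038013.
t = T_v·H_d²/c_v = 0.038013×2.5²/5.7 = 0.04168 years.

t ≈ 0.0417 years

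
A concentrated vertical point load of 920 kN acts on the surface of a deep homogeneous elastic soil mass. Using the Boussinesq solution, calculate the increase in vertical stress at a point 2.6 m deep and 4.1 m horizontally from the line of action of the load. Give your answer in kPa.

Boussinesq vertical stress below a point load on an elastic half-space:
Δσ_z = 3P/(2πz²) · [1 + (r/z)²]^(−5/2)
r/z = 4.1/2.6 = 1.5769; [1+(r/z)²]^(−5/2) = 0.044052.
Δσ_z = 3×920/(2π×2.6²) × 0.044052 = 64.98 × 0.044052 = 2.862 kPa

Δσ_z ≈ 2.86 kPa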